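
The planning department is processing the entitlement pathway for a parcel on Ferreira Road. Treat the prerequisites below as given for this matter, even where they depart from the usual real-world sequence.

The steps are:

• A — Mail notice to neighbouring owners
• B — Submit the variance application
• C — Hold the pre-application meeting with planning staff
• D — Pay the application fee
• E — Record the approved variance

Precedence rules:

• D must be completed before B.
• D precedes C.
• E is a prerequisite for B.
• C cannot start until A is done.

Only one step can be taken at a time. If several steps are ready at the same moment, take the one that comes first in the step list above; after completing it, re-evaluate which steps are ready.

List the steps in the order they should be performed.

A, D, C, E, B

A, D and E have no prerequisites; A is listed earlier, so A is first.
D and E are both available; D is listed earlier → D.
C now also ready, so the ready set is {C, E}; C is listed earlier → C.
That leaves E as the only ready step → E.
B is the only step now ready → B.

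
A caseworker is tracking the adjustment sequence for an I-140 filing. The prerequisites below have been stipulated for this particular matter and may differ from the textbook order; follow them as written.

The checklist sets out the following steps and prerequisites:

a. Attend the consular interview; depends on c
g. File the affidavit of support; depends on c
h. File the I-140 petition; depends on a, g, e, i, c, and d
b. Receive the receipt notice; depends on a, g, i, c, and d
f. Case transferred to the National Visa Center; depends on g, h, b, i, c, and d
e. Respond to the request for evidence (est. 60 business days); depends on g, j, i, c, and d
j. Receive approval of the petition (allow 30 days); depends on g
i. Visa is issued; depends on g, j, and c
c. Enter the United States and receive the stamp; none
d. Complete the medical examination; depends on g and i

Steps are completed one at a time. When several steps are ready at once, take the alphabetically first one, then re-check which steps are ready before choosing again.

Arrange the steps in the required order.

c, a, g, j, i, d, b, e, h, f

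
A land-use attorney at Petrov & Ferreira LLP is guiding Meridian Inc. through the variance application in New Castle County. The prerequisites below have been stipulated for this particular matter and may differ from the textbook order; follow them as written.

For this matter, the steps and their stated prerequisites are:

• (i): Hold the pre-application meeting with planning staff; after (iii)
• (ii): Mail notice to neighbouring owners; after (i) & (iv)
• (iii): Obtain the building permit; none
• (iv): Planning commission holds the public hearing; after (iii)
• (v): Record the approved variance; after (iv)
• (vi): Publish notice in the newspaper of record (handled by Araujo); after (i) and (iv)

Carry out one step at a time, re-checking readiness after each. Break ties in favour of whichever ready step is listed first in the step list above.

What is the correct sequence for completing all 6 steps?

(iii) has no prerequisites → (iii) first.
Now (i) and (iv) have their prerequisites met. (i) is listed earlier, so (i) next.
(iv) is the only step now ready → (iv).
Ready: (ii), (v) and (vi). (ii) is listed earlier → (ii).
Now (v) and (vi) have their prerequisites met. (v) is listed earlier, so (v) next.
(vi) needed (i) and (iv), now all done → (vi).

(iii) (i) (iv) (ii) (v) (vi)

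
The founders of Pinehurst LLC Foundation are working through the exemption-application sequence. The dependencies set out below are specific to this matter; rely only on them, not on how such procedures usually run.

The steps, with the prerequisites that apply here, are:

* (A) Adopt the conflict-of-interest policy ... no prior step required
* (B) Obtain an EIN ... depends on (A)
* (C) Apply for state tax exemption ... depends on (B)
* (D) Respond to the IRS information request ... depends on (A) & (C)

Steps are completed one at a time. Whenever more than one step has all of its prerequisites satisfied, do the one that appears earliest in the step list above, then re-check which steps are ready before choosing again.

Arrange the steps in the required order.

(A), (B), (C), (D)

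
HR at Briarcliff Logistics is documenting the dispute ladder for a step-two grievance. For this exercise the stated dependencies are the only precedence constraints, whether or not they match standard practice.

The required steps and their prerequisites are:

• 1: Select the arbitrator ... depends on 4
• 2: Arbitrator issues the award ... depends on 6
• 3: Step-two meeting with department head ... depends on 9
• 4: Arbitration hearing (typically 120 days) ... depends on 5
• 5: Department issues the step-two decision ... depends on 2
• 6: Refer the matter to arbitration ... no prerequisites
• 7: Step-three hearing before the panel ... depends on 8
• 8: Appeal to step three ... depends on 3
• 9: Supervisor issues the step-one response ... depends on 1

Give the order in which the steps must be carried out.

Only 6 has no prerequisites, so it is first.
That leaves 2 as the only ready step → 2.
5 is the only step now ready → 5.
4 needed 5, now all done → 4.
1 is the only step now ready → 1.
9 needed 1, now all done → 9.
That leaves 3 as the only ready step → 3.
Next only 8 has its prerequisites met → 8.
Next only 7 has its prerequisites met → 7.

6, 2, 5, 4, 1, 9, 3, 8, 7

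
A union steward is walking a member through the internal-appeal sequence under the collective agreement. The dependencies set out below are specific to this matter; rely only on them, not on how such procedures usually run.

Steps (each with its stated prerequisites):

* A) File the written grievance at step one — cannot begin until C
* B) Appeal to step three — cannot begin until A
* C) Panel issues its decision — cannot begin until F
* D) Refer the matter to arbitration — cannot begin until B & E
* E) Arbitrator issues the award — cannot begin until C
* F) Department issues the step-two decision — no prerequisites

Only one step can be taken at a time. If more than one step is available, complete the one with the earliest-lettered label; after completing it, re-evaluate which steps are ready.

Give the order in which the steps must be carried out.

Only F has no prerequisites, so it is first.
Next only C has its prerequisites met → C.
Now A and E have their prerequisites met. A has the earlier label, so A next.
B now also ready, so the ready set is {B, E}; B has the earlier label → B.
E needed C, now all done → E.
D needed B and E, now all done → D.

F, C, A, B, E, D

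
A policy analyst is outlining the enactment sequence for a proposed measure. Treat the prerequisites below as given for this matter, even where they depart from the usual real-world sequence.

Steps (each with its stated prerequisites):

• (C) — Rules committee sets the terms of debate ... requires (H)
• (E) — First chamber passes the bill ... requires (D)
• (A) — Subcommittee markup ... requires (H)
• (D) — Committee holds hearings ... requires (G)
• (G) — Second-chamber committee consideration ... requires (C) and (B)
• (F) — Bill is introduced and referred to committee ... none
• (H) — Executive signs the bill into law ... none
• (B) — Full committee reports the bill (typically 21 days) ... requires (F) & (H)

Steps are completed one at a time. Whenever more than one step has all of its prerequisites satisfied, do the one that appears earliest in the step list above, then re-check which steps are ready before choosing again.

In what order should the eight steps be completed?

(F), (H), (C), (A), (B), (G), (D), (E)

(F) and (H) have no prerequisites; (F) is listed earlier, so (F) is first.
That leaves (H) as the only ready step → (H).
Ready: (C), (A) and (B). (C) is listed earlier → (C).
Ready: (A) and (B). (A) is listed earlier → (A).
(B) is the only step now ready → (B).
(G) needed (C) and (B), now all done → (G).
Next only (D) has its prerequisites met → (D).
(E) needed (D), now all done → (E).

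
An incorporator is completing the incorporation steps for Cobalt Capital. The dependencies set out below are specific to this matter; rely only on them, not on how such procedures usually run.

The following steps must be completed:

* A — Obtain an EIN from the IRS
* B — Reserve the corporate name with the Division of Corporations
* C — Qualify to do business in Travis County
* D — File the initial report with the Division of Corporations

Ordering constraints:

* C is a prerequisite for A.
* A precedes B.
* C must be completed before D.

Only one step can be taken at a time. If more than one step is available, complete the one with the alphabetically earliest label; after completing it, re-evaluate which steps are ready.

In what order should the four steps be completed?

Only C has no prerequisites, so it is first.
A and D are both available; A has the earlier label → A.
B and D are both available; B has the earlier label → B.
That leaves D as the only ready step → D.

C → A → B → D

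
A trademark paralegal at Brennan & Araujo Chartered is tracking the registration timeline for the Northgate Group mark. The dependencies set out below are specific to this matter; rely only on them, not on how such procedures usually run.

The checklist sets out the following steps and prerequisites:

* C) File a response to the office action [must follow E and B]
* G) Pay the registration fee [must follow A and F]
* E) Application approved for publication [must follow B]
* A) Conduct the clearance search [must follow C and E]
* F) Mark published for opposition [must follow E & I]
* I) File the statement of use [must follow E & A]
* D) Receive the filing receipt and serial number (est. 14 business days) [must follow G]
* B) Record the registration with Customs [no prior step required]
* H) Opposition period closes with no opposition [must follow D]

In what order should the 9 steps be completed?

B, E, C, A, I, F, G, D, H

Only B has no prerequisites, so it is first.
E is the only step now ready → E.
C is the only step now ready → C.
That leaves A as the only ready step → A.
That leaves I as the only ready step → I.
Next only F has its prerequisites met → F.
G needed A and F, now all done → G.
D needed G, now all done → D.
H is the only step now ready → H.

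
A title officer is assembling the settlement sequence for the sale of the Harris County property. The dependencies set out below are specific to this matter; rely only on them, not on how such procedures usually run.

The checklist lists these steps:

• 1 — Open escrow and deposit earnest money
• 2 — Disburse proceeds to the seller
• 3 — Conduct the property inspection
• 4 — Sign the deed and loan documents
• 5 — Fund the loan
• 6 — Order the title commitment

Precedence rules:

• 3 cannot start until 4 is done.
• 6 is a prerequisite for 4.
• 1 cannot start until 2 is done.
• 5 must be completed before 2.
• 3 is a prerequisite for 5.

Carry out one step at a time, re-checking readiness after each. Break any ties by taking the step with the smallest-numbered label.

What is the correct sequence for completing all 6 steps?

6 has no prerequisites → 6 first.
That leaves 4 as the only ready step → 4.
3 is the only step now ready → 3.
5 needed 3, now all done → 5.
2 needed 5, now all done → 2.
1 is the only step now ready → 1.

6 4 3 5 2 1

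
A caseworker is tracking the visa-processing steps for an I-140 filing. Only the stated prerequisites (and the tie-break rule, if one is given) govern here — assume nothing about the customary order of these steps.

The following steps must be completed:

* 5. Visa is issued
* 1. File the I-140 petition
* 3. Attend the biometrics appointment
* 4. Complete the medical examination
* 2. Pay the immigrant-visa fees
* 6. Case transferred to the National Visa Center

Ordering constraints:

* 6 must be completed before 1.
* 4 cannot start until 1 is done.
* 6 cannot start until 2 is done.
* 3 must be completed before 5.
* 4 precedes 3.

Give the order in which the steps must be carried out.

2, 6, 1, 4, 3, 5

Only 2 has no prerequisites, so it is first.
6 needed 2, now all done → 6.
1 is the only step now ready → 1.
Next only 4 has its prerequisites met → 4.
That leaves 3 as the only ready step → 3.
5 needed 3, now all done → 5.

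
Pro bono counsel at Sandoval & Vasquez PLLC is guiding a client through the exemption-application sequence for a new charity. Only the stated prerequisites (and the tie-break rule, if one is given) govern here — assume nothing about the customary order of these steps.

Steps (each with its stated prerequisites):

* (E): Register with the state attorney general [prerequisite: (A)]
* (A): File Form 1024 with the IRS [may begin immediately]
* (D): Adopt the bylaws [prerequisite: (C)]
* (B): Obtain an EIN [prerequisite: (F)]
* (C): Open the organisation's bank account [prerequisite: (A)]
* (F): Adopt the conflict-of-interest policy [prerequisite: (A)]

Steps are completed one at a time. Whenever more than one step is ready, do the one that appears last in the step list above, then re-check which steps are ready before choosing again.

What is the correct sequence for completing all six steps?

(A) → (F) → (C) → (B) → (D) → (E)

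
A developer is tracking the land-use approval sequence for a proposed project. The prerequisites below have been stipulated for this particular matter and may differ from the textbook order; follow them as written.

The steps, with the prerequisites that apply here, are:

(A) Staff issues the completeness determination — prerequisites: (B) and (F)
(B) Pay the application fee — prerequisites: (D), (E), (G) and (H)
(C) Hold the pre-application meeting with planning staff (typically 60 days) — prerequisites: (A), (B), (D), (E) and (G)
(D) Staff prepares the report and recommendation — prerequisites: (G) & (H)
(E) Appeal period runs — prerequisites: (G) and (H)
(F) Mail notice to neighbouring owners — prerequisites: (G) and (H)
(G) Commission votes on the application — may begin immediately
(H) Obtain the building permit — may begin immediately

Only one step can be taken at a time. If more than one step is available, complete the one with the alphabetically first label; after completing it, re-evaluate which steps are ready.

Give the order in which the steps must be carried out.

Nothing is required for (G) and (H). (G) has the earlier label → (G) first.
(H) is the only step now ready → (H).
Now (D), (E) and (F) have their prerequisites met. (D) has the earlier label, so (D) next.
Ready: (E) and (F). (E) has the earlier label → (E).
(B) now also ready, so the ready set is {(B), (F)}; (B) has the earlier label → (B).
(F) needed (G) and (H), now all done → (F).
(A) is the only step now ready → (A).
Next only (C) has its prerequisites met → (C).

(G), (H), (D), (E), (B), (F), (A), (C)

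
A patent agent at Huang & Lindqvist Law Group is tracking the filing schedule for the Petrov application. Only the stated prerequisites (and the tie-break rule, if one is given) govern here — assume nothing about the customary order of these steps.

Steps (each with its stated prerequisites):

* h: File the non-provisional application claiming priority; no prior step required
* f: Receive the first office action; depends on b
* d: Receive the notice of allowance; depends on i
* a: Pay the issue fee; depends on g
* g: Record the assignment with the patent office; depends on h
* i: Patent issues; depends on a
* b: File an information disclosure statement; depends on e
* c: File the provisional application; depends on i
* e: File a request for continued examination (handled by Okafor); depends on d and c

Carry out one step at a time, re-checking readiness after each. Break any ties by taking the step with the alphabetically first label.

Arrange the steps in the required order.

h → g → a → i → c → d → e → b → f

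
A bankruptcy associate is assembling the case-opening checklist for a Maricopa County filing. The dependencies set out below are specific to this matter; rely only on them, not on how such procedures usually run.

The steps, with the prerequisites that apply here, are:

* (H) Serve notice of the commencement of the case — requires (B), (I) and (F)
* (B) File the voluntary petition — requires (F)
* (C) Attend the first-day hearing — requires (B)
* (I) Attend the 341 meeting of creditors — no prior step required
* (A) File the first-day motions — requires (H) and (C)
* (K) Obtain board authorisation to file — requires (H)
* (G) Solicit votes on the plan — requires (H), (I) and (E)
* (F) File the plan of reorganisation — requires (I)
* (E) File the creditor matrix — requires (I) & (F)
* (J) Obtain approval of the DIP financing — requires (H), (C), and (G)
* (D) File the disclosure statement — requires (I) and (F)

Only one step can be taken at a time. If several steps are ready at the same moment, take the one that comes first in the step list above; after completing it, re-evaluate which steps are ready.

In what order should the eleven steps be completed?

(I) has no prerequisites → (I) first.
(F) is the only step now ready → (F).
Ready: (B), (E) and (D). (B) is listed earlier → (B).
(H) and (C) now also ready, so the ready set is {(H), (C), (E), (D)}; (H) is listed earlier → (H).
(K) now also ready, so the ready set is {(C), (K), (E), (D)}; (C) is listed earlier → (C).
(A) now also ready, so the ready set is {(A), (K), (E), (D)}; (A) is listed earlier → (A).
Now (K), (E) and (D) have their prerequisites met. (K) is listed earlier, so (K) next.
Now (E) and (D) have their prerequisites met. (E) is listed earlier, so (E) next.
(G) now also ready, so the ready set is {(G), (D)}; (G) is listed earlier → (G).
(J) now also ready, so the ready set is {(J), (D)}; (J) is listed earlier → (J).
Next only (D) has its prerequisites met → (D).

(I), (F), (B), (H), (C), (A), (K), (E), (G), (J), (D)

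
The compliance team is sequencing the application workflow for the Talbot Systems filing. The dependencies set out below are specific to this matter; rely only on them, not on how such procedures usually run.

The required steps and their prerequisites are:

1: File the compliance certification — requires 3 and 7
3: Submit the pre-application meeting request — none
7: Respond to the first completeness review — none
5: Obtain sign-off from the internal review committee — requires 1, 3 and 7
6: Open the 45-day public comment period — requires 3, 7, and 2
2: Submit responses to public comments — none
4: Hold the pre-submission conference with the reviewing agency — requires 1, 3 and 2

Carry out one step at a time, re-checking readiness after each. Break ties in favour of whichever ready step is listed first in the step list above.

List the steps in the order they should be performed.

3 7 1 5 2 6 4

3, 7 and 2 have no prerequisites; 3 is listed earlier, so 3 is first.
Now 7 and 2 have their prerequisites met. 7 is listed earlier, so 7 next.
Ready: 1 and 2. 1 is listed earlier → 1.
5 now also ready, so the ready set is {5, 2}; 5 is listed earlier → 5.
That leaves 2 as the only ready step → 2.
6 and 4 are both available; 6 is listed earlier → 6.
4 needed 1, 3 and 2, now all done → 4.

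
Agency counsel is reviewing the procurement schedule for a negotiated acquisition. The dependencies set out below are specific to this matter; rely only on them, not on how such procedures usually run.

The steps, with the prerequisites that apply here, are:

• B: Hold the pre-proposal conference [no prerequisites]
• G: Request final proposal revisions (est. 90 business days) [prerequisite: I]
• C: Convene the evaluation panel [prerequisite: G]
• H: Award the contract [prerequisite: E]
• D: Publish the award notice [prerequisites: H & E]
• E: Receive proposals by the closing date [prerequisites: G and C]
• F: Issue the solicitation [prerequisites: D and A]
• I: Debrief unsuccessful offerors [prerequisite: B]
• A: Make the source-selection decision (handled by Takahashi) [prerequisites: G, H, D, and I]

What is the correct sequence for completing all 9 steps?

B, I, G, C, E, H, D, A, F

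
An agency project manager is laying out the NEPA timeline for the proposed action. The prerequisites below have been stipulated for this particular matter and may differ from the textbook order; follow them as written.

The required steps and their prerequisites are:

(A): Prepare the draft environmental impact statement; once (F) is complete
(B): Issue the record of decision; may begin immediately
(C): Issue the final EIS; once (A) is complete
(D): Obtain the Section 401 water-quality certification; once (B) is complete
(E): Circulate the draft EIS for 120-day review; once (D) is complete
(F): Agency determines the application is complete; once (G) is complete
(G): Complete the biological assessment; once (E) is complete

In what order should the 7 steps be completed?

(B) has no prerequisites → (B) first.
(D) is the only step now ready → (D).
(E) needed (D), now all done → (E).
(G) needed (E), now all done → (G).
(F) needed (G), now all done → (F).
Next only (A) has its prerequisites met → (A).
Next only (C) has its prerequisites met → (C).

(B), (D), (E), (G), (F), (A), (C)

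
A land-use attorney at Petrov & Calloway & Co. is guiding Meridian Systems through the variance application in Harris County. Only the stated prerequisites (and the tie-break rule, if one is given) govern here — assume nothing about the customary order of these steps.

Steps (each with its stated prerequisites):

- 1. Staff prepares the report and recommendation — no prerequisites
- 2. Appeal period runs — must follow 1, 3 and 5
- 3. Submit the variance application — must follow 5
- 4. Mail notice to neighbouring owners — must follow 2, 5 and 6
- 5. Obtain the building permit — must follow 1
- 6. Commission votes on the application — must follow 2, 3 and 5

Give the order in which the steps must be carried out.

1, 5, 3, 2, 6, 4

1 has no prerequisites → 1 first.
That leaves 5 as the only ready step → 5.
That leaves 3 as the only ready step → 3.
That leaves 2 as the only ready step → 2.
Next only 6 has its prerequisites met → 6.
Next only 4 has its prerequisites met → 4.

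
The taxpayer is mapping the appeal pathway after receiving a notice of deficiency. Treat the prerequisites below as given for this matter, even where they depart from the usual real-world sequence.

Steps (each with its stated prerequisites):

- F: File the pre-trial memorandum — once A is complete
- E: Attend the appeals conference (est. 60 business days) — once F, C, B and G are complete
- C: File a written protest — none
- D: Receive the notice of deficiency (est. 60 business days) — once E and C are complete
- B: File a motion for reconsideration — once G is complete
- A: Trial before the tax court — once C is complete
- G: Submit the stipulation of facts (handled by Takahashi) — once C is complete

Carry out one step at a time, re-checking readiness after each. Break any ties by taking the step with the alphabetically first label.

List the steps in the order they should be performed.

Only C has no prerequisites, so it is first.
A and G are both available; A has the earlier label → A.
Ready: F and G. F has the earlier label → F.
That leaves G as the only ready step → G.
Next only B has its prerequisites met → B.
E needed B, C, F and G, now all done → E.
D needed C and E, now all done → D.

C, A, F, G, B, E, D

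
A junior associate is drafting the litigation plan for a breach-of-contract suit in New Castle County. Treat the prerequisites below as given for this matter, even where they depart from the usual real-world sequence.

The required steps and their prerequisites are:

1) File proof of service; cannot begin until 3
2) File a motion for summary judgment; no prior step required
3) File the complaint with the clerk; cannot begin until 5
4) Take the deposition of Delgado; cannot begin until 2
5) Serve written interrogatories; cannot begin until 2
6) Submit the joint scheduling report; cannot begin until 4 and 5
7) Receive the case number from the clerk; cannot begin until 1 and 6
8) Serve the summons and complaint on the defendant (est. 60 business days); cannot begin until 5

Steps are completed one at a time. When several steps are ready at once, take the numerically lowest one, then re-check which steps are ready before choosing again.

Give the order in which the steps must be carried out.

2 has no prerequisites → 2 first.
Ready: 4 and 5. 4 has the earlier label → 4.
5 needed 2, now all done → 5.
Ready: 3, 6 and 8. 3 has the earlier label → 3.
1 now also ready, so the ready set is {1, 6, 8}; 1 has the earlier label → 1.
Ready: 6 and 8. 6 has the earlier label → 6.
7 now also ready, so the ready set is {7, 8}; 7 has the earlier label → 7.
8 needed 5, now all done → 8.

2 4 5 3 1 6 7 8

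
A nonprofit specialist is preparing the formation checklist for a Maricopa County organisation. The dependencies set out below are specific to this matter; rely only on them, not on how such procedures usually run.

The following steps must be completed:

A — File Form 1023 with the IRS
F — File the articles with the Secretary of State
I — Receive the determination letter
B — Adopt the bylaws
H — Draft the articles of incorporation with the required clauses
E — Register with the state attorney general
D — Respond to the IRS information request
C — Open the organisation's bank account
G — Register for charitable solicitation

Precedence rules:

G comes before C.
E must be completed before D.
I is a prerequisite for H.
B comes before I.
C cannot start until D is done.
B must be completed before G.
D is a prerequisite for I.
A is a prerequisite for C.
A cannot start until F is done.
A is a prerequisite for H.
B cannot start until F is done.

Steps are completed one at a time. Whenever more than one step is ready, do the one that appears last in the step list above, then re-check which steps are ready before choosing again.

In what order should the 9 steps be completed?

Nothing is required for E and F. E is listed later → E first.
D and F are both available; D is listed later → D.
That leaves F as the only ready step → F.
B and A are both available; B is listed later → B.
G and I now also ready, so the ready set is {G, I, A}; G is listed later → G.
Now I and A have their prerequisites met. I is listed later, so I next.
A is the only step now ready → A.
Ready: C and H. C is listed later → C.
H is the only step now ready → H.

E, D, F, B, G, I, A, C, H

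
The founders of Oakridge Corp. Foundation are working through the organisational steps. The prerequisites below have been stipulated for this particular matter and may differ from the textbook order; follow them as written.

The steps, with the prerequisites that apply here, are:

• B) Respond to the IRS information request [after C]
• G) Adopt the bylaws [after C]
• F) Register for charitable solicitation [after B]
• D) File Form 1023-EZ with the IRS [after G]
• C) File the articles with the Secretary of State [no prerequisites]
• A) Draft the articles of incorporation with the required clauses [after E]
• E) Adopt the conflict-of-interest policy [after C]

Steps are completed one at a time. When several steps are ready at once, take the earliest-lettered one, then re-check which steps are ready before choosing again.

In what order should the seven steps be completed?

Only C has no prerequisites, so it is first.
B, E and G are all available; B has the earlier label → B.
Ready: E, F and G. E has the earlier label → E.
A, F and G are all available; A has the earlier label → A.
F and G are both available; F has the earlier label → F.
That leaves G as the only ready step → G.
D is the only step now ready → D.

C → B → E → A → F → G → D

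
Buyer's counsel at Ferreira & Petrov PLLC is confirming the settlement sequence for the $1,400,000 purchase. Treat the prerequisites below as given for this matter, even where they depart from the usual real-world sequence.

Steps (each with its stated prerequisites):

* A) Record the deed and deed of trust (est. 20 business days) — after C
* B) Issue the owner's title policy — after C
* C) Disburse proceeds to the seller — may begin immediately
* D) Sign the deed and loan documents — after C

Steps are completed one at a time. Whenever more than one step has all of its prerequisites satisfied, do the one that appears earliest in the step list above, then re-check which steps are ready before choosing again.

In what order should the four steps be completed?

Only C has no prerequisites, so it is first.
A, B and D are all available; A is listed earlier → A.
Ready: B and D. B is listed earlier → B.
D is the only step now ready → D.

C, A, B, D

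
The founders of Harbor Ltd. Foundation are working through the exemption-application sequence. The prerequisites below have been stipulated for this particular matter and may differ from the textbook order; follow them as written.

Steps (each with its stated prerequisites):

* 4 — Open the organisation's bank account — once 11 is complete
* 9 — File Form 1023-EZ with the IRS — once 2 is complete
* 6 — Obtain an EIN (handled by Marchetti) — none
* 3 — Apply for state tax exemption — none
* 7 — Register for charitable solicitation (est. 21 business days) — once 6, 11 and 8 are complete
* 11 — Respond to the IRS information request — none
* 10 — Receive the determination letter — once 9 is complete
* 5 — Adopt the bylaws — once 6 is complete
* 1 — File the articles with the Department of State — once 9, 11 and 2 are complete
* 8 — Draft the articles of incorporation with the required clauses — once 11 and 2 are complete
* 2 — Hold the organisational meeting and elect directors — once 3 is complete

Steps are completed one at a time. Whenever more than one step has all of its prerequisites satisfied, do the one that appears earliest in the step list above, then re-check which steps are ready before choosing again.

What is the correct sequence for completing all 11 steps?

Nothing is required for 6, 3 and 11. 6 is listed earlier → 6 first.
3, 11 and 5 are all available; 3 is listed earlier → 3.
Ready: 11, 5 and 2. 11 is listed earlier → 11.
4 now also ready, so the ready set is {4, 5, 2}; 4 is listed earlier → 4.
5 and 2 are both available; 5 is listed earlier → 5.
That leaves 2 as the only ready step → 2.
Now 9 and 8 have their prerequisites met. 9 is listed earlier, so 9 next.
10 and 1 now also ready, so the ready set is {10, 1, 8}; 10 is listed earlier → 10.
1 and 8 are both available; 1 is listed earlier → 1.
8 needed 11 and 2, now all done → 8.
7 needed 6, 11 and 8, now all done → 7.

6, 3, 11, 4, 5, 2, 9, 10, 1, 8, 7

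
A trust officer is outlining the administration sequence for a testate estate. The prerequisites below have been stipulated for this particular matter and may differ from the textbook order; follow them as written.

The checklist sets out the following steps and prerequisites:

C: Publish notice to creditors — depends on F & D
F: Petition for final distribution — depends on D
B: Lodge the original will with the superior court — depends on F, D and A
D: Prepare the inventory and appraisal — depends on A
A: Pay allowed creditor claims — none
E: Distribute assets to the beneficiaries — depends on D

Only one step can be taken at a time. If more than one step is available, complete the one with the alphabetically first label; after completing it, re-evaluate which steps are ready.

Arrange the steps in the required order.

A → D → E → F → B → C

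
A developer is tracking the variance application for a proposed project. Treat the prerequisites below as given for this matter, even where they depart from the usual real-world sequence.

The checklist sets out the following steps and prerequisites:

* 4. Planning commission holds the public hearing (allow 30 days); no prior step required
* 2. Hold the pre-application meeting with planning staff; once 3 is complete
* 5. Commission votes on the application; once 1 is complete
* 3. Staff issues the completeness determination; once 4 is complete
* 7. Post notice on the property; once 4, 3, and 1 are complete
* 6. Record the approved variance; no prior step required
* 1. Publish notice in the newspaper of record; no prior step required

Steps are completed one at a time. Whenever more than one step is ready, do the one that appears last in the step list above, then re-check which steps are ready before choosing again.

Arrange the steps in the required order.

1, 6, 5, 4, 3, 7, 2

1, 6 and 4 have no prerequisites; 1 is listed later, so 1 is first.
5 now also ready, so the ready set is {6, 5, 4}; 6 is listed later → 6.
5 and 4 are both available; 5 is listed later → 5.
Next only 4 has its prerequisites met → 4.
3 needed 4, now all done → 3.
7 and 2 are both available; 7 is listed later → 7.
2 needed 3, now all done → 2.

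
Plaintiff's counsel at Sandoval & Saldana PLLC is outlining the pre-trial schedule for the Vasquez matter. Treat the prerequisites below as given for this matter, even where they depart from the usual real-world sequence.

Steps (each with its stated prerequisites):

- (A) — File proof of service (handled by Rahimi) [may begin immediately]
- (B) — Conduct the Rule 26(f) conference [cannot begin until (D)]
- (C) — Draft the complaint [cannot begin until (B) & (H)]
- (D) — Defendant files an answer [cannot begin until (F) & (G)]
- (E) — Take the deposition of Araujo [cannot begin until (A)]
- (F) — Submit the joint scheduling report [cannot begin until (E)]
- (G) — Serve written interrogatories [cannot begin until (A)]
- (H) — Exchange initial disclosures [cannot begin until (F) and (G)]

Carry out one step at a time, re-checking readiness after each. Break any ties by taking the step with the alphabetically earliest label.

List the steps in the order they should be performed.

(A) is the only step with nothing outstanding, so it goes first.
Ready: (E) and (G). (E) has the earlier label → (E).
(F) now also ready, so the ready set is {(F), (G)}; (F) has the earlier label → (F).
(G) is the only step now ready → (G).
Now (D) and (H) have their prerequisites met. (D) has the earlier label, so (D) next.
(B) now also ready, so the ready set is {(B), (H)}; (B) has the earlier label → (B).
(H) needed (F) and (G), now all done → (H).
Next only (C) has its prerequisites met → (C).

(A), (E), (F), (G), (D), (B), (H), (C)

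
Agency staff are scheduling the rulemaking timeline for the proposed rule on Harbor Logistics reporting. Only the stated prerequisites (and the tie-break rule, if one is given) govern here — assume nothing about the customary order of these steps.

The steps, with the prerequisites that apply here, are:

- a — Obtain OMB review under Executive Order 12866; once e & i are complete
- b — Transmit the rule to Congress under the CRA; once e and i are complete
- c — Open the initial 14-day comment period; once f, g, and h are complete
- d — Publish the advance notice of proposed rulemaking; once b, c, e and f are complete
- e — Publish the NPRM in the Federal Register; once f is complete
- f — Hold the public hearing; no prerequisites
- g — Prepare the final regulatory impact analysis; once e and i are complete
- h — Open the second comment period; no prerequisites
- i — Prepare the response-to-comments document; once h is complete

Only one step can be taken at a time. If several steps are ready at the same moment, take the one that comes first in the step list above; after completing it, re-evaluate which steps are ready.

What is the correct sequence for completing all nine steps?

f → e → h → i → a → b → g → c → d

Nothing is required for f and h. f is listed earlier → f first.
e and h are both available; e is listed earlier → e.
That leaves h as the only ready step → h.
i is the only step now ready → i.
a, b and g are all available; a is listed earlier → a.
Ready: b and g. b is listed earlier → b.
Next only g has its prerequisites met → g.
c is the only step now ready → c.
d is the only step now ready → d.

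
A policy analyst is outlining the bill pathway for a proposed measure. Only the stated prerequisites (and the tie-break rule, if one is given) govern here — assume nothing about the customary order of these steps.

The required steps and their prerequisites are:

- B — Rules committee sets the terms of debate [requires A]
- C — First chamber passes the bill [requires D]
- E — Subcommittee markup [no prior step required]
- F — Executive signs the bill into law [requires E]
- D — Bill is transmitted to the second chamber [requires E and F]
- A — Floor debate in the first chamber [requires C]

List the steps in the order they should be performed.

E F D C A B

E has no prerequisites → E first.
F needed E, now all done → F.
That leaves D as the only ready step → D.
That leaves C as the only ready step → C.
A needed C, now all done → A.
B needed A, now all done → B.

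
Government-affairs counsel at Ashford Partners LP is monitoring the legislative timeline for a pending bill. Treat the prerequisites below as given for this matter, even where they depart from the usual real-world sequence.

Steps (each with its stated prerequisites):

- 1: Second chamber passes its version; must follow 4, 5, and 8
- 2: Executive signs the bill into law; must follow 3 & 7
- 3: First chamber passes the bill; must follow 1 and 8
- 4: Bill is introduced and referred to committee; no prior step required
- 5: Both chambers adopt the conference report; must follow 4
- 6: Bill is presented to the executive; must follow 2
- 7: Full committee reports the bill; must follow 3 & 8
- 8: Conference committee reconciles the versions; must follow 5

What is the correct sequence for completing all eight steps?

Only 4 has no prerequisites, so it is first.
That leaves 5 as the only ready step → 5.
8 needed 5, now all done → 8.
Next only 1 has its prerequisites met → 1.
3 needed 1 and 8, now all done → 3.
7 needed 3 and 8, now all done → 7.
2 needed 3 and 7, now all done → 2.
6 needed 2, now all done → 6.

4 → 5 → 8 → 1 → 3 → 7 → 2 → 6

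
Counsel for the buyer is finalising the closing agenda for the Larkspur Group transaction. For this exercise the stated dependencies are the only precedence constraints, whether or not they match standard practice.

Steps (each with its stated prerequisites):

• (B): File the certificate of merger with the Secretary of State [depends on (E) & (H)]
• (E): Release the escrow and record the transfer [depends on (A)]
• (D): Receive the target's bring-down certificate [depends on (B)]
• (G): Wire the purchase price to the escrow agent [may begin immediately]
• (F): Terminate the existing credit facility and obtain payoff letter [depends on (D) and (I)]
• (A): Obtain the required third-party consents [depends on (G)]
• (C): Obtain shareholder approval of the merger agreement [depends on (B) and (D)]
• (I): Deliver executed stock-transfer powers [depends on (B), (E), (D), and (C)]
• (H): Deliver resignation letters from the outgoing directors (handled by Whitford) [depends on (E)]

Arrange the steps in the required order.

(G), (A), (E), (H), (B), (D), (C), (I), (F)

(G) is the only step with nothing outstanding, so it goes first.
(A) needed (G), now all done → (A).
(E) needed (A), now all done → (E).
That leaves (H) as the only ready step → (H).
(B) is the only step now ready → (B).
That leaves (D) as the only ready step → (D).
Next only (C) has its prerequisites met → (C).
Next only (I) has its prerequisites met → (I).
That leaves (F) as the only ready step → (F).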